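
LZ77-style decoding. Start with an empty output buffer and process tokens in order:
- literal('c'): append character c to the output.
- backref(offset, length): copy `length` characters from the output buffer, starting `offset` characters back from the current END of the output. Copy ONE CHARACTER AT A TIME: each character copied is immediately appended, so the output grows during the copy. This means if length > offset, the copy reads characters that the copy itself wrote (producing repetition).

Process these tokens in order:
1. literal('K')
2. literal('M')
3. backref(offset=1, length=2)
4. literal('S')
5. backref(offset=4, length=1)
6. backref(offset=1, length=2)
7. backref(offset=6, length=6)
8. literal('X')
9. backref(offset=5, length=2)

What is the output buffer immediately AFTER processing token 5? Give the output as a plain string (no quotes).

Token 1: literal('K'). Output: "K"
Token 2: literal('M'). Output: "KM"
Token 3: backref(off=1, len=2) (overlapping!). Copied 'MM' from pos 1. Output: "KMMM"
Token 4: literal('S'). Output: "KMMMS"
Token 5: backref(off=4, len=1). Copied 'M' from pos 1. Output: "KMMMSM"

Answer: KMMMSM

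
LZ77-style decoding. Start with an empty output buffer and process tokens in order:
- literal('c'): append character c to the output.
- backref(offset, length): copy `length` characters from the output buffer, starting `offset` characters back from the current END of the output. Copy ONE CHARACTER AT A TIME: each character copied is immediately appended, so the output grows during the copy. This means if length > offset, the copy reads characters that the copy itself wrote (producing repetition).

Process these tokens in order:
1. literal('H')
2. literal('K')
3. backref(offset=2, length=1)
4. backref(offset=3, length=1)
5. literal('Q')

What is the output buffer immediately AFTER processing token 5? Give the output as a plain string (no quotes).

Answer: HKHHQ

Derivation:
Token 1: literal('H'). Output: "H"
Token 2: literal('K'). Output: "HK"
Token 3: backref(off=2, len=1). Copied 'H' from pos 0. Output: "HKH"
Token 4: backref(off=3, len=1). Copied 'H' from pos 0. Output: "HKHH"
Token 5: literal('Q'). Output: "HKHHQ"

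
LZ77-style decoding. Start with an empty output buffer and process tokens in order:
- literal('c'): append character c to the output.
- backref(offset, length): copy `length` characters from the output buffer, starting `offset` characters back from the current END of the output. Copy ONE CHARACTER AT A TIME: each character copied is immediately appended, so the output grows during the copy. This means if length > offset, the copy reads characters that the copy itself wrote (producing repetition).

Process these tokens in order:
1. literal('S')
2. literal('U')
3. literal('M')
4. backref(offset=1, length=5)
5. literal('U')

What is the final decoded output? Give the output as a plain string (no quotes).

Answer: SUMMMMMMU

Derivation:
Token 1: literal('S'). Output: "S"
Token 2: literal('U'). Output: "SU"
Token 3: literal('M'). Output: "SUM"
Token 4: backref(off=1, len=5) (overlapping!). Copied 'MMMMM' from pos 2. Output: "SUMMMMMM"
Token 5: literal('U'). Output: "SUMMMMMMU"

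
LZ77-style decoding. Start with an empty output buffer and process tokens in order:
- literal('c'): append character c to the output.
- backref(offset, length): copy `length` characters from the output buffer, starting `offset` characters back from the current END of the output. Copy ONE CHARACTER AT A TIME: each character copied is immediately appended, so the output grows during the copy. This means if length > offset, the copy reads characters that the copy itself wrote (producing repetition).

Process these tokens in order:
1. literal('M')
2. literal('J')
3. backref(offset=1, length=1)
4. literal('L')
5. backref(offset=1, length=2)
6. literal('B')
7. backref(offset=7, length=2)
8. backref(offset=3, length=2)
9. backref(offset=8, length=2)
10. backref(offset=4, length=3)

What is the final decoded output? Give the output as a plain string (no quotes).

Answer: MJJLLLBMJBMLLBML

Derivation:
Token 1: literal('M'). Output: "M"
Token 2: literal('J'). Output: "MJ"
Token 3: backref(off=1, len=1). Copied 'J' from pos 1. Output: "MJJ"
Token 4: literal('L'). Output: "MJJL"
Token 5: backref(off=1, len=2) (overlapping!). Copied 'LL' from pos 3. Output: "MJJLLL"
Token 6: literal('B'). Output: "MJJLLLB"
Token 7: backref(off=7, len=2). Copied 'MJ' from pos 0. Output: "MJJLLLBMJ"
Token 8: backref(off=3, len=2). Copied 'BM' from pos 6. Output: "MJJLLLBMJBM"
Token 9: backref(off=8, len=2). Copied 'LL' from pos 3. Output: "MJJLLLBMJBMLL"
Token 10: backref(off=4, len=3). Copied 'BML' from pos 9. Output: "MJJLLLBMJBMLLBML"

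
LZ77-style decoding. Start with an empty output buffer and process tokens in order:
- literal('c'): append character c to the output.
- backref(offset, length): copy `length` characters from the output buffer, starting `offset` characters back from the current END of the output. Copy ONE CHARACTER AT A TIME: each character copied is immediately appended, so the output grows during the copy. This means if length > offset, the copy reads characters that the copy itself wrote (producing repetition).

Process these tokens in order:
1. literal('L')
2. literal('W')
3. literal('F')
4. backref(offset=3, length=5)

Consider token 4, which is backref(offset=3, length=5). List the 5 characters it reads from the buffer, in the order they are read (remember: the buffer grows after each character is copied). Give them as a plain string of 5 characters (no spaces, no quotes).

Answer: LWFLW

Derivation:
Token 1: literal('L'). Output: "L"
Token 2: literal('W'). Output: "LW"
Token 3: literal('F'). Output: "LWF"
Token 4: backref(off=3, len=5). Buffer before: "LWF" (len 3)
  byte 1: read out[0]='L', append. Buffer now: "LWFL"
  byte 2: read out[1]='W', append. Buffer now: "LWFLW"
  byte 3: read out[2]='F', append. Buffer now: "LWFLWF"
  byte 4: read out[3]='L', append. Buffer now: "LWFLWFL"
  byte 5: read out[4]='W', append. Buffer now: "LWFLWFLW"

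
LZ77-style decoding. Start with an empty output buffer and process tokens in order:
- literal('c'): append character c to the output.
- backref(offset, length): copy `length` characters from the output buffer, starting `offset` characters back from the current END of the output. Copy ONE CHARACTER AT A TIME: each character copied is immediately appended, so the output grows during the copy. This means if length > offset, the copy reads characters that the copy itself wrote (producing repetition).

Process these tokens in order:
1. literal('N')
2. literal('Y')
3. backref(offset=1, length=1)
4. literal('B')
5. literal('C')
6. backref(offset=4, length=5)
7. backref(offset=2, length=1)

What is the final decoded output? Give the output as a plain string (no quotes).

Answer: NYYBCYYBCYC

Derivation:
Token 1: literal('N'). Output: "N"
Token 2: literal('Y'). Output: "NY"
Token 3: backref(off=1, len=1). Copied 'Y' from pos 1. Output: "NYY"
Token 4: literal('B'). Output: "NYYB"
Token 5: literal('C'). Output: "NYYBC"
Token 6: backref(off=4, len=5) (overlapping!). Copied 'YYBCY' from pos 1. Output: "NYYBCYYBCY"
Token 7: backref(off=2, len=1). Copied 'C' from pos 8. Output: "NYYBCYYBCYC"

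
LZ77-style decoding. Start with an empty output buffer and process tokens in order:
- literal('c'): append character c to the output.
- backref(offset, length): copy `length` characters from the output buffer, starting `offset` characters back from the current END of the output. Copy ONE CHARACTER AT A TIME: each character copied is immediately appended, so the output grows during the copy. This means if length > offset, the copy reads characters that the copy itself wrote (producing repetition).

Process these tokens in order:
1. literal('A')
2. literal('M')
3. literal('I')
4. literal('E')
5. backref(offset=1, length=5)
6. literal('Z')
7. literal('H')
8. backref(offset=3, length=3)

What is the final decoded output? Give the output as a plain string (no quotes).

Answer: AMIEEEEEEZHEZH

Derivation:
Token 1: literal('A'). Output: "A"
Token 2: literal('M'). Output: "AM"
Token 3: literal('I'). Output: "AMI"
Token 4: literal('E'). Output: "AMIE"
Token 5: backref(off=1, len=5) (overlapping!). Copied 'EEEEE' from pos 3. Output: "AMIEEEEEE"
Token 6: literal('Z'). Output: "AMIEEEEEEZ"
Token 7: literal('H'). Output: "AMIEEEEEEZH"
Token 8: backref(off=3, len=3). Copied 'EZH' from pos 8. Output: "AMIEEEEEEZHEZH"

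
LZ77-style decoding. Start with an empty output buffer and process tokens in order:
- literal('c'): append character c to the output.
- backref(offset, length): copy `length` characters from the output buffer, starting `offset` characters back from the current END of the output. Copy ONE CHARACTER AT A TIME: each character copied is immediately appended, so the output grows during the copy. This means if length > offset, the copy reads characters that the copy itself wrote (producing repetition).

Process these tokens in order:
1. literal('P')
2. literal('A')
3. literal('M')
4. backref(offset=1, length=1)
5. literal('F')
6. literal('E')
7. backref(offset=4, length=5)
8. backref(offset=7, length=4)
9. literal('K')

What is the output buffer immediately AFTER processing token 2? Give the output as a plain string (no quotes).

Answer: PA

Derivation:
Token 1: literal('P'). Output: "P"
Token 2: literal('A'). Output: "PA"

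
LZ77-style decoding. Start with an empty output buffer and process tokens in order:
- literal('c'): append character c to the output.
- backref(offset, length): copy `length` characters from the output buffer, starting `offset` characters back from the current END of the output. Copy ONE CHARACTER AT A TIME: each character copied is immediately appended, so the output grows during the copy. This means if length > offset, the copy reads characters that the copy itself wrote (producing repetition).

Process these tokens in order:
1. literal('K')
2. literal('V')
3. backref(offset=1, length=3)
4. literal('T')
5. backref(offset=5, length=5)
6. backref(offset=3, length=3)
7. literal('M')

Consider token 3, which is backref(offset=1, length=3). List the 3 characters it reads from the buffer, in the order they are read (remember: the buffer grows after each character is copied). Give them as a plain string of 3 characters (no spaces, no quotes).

Token 1: literal('K'). Output: "K"
Token 2: literal('V'). Output: "KV"
Token 3: backref(off=1, len=3). Buffer before: "KV" (len 2)
  byte 1: read out[1]='V', append. Buffer now: "KVV"
  byte 2: read out[2]='V', append. Buffer now: "KVVV"
  byte 3: read out[3]='V', append. Buffer now: "KVVVV"

Answer: VVV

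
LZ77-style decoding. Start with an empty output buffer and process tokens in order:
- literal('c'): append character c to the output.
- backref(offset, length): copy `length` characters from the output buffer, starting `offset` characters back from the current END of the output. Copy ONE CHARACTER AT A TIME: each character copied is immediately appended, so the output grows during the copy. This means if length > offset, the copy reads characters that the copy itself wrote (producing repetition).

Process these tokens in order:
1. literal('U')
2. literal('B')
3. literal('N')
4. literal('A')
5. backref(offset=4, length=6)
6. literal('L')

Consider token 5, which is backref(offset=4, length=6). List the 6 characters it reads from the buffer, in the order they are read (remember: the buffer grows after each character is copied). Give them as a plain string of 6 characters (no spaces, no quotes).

Answer: UBNAUB

Derivation:
Token 1: literal('U'). Output: "U"
Token 2: literal('B'). Output: "UB"
Token 3: literal('N'). Output: "UBN"
Token 4: literal('A'). Output: "UBNA"
Token 5: backref(off=4, len=6). Buffer before: "UBNA" (len 4)
  byte 1: read out[0]='U', append. Buffer now: "UBNAU"
  byte 2: read out[1]='B', append. Buffer now: "UBNAUB"
  byte 3: read out[2]='N', append. Buffer now: "UBNAUBN"
  byte 4: read out[3]='A', append. Buffer now: "UBNAUBNA"
  byte 5: read out[4]='U', append. Buffer now: "UBNAUBNAU"
  byte 6: read out[5]='B', append. Buffer now: "UBNAUBNAUB"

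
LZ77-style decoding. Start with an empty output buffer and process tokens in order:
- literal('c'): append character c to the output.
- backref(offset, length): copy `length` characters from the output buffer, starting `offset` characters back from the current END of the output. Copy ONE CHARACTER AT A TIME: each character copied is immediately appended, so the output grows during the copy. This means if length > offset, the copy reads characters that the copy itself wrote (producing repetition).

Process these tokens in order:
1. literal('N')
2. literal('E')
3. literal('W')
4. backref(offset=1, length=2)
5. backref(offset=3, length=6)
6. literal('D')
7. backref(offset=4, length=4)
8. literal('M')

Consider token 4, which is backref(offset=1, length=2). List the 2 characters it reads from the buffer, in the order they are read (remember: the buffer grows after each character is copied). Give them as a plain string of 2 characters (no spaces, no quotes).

Token 1: literal('N'). Output: "N"
Token 2: literal('E'). Output: "NE"
Token 3: literal('W'). Output: "NEW"
Token 4: backref(off=1, len=2). Buffer before: "NEW" (len 3)
  byte 1: read out[2]='W', append. Buffer now: "NEWW"
  byte 2: read out[3]='W', append. Buffer now: "NEWWW"

Answer: WW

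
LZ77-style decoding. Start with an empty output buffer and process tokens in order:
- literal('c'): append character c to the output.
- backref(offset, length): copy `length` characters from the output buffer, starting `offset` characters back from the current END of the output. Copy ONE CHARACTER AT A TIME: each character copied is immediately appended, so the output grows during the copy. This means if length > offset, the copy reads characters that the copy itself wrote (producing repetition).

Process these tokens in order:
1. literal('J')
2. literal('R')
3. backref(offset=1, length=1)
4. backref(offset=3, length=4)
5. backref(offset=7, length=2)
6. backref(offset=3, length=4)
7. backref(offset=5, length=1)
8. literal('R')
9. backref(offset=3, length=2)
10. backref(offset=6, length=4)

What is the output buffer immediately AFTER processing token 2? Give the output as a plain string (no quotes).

Answer: JR

Derivation:
Token 1: literal('J'). Output: "J"
Token 2: literal('R'). Output: "JR"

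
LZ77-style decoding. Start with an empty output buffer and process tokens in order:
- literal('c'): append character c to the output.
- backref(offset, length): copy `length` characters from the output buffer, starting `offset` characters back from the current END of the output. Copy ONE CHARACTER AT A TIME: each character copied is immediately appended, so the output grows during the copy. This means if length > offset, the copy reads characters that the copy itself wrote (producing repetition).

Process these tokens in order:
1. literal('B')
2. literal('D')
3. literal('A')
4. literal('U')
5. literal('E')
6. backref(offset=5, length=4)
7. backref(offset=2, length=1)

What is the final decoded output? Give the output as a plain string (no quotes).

Answer: BDAUEBDAUA

Derivation:
Token 1: literal('B'). Output: "B"
Token 2: literal('D'). Output: "BD"
Token 3: literal('A'). Output: "BDA"
Token 4: literal('U'). Output: "BDAU"
Token 5: literal('E'). Output: "BDAUE"
Token 6: backref(off=5, len=4). Copied 'BDAU' from pos 0. Output: "BDAUEBDAU"
Token 7: backref(off=2, len=1). Copied 'A' from pos 7. Output: "BDAUEBDAUA"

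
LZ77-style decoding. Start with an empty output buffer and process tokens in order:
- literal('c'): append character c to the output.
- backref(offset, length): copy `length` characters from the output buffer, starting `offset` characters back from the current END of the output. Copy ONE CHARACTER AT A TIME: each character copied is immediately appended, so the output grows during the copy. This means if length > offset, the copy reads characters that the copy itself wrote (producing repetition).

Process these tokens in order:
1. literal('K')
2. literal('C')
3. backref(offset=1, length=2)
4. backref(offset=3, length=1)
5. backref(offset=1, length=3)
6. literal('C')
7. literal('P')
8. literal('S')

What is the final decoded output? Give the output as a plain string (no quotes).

Token 1: literal('K'). Output: "K"
Token 2: literal('C'). Output: "KC"
Token 3: backref(off=1, len=2) (overlapping!). Copied 'CC' from pos 1. Output: "KCCC"
Token 4: backref(off=3, len=1). Copied 'C' from pos 1. Output: "KCCCC"
Token 5: backref(off=1, len=3) (overlapping!). Copied 'CCC' from pos 4. Output: "KCCCCCCC"
Token 6: literal('C'). Output: "KCCCCCCCC"
Token 7: literal('P'). Output: "KCCCCCCCCP"
Token 8: literal('S'). Output: "KCCCCCCCCPS"

Answer: KCCCCCCCCPS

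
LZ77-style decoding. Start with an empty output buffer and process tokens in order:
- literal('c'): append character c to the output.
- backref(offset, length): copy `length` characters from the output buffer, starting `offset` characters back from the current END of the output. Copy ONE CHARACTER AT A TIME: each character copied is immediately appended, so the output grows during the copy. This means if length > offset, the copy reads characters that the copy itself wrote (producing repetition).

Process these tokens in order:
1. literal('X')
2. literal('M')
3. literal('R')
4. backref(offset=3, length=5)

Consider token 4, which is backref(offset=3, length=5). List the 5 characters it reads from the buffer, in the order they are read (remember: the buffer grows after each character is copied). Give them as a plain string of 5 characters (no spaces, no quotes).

Answer: XMRXM

Derivation:
Token 1: literal('X'). Output: "X"
Token 2: literal('M'). Output: "XM"
Token 3: literal('R'). Output: "XMR"
Token 4: backref(off=3, len=5). Buffer before: "XMR" (len 3)
  byte 1: read out[0]='X', append. Buffer now: "XMRX"
  byte 2: read out[1]='M', append. Buffer now: "XMRXM"
  byte 3: read out[2]='R', append. Buffer now: "XMRXMR"
  byte 4: read out[3]='X', append. Buffer now: "XMRXMRX"
  byte 5: read out[4]='M', append. Buffer now: "XMRXMRXM"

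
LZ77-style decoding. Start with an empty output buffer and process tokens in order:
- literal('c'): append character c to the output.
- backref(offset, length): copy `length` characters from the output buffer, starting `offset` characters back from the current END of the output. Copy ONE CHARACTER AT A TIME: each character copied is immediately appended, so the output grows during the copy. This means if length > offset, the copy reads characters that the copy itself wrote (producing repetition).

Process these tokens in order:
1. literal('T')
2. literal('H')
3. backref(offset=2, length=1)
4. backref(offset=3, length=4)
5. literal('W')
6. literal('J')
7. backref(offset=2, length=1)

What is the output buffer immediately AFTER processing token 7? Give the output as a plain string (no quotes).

Answer: THTTHTTWJW

Derivation:
Token 1: literal('T'). Output: "T"
Token 2: literal('H'). Output: "TH"
Token 3: backref(off=2, len=1). Copied 'T' from pos 0. Output: "THT"
Token 4: backref(off=3, len=4) (overlapping!). Copied 'THTT' from pos 0. Output: "THTTHTT"
Token 5: literal('W'). Output: "THTTHTTW"
Token 6: literal('J'). Output: "THTTHTTWJ"
Token 7: backref(off=2, len=1). Copied 'W' from pos 7. Output: "THTTHTTWJW"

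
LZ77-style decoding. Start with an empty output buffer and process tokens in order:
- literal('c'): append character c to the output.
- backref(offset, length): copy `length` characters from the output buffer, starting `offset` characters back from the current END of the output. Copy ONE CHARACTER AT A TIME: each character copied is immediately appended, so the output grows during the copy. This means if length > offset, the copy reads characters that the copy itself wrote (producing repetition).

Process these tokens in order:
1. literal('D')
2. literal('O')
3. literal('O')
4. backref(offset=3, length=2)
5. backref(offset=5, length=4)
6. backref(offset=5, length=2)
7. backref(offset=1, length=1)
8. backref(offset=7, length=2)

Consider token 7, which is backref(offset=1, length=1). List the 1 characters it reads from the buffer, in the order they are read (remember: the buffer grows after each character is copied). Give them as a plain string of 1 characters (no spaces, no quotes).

Answer: D

Derivation:
Token 1: literal('D'). Output: "D"
Token 2: literal('O'). Output: "DO"
Token 3: literal('O'). Output: "DOO"
Token 4: backref(off=3, len=2). Copied 'DO' from pos 0. Output: "DOODO"
Token 5: backref(off=5, len=4). Copied 'DOOD' from pos 0. Output: "DOODODOOD"
Token 6: backref(off=5, len=2). Copied 'OD' from pos 4. Output: "DOODODOODOD"
Token 7: backref(off=1, len=1). Buffer before: "DOODODOODOD" (len 11)
  byte 1: read out[10]='D', append. Buffer now: "DOODODOODODD"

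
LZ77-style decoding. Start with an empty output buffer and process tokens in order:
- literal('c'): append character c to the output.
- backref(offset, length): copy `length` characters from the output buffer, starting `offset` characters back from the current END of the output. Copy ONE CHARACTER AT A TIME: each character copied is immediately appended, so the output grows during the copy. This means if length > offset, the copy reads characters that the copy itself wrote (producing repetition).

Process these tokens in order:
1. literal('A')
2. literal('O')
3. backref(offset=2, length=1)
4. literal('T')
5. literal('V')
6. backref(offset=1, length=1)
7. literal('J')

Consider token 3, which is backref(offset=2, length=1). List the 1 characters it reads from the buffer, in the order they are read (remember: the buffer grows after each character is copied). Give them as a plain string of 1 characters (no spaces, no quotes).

Token 1: literal('A'). Output: "A"
Token 2: literal('O'). Output: "AO"
Token 3: backref(off=2, len=1). Buffer before: "AO" (len 2)
  byte 1: read out[0]='A', append. Buffer now: "AOA"

Answer: A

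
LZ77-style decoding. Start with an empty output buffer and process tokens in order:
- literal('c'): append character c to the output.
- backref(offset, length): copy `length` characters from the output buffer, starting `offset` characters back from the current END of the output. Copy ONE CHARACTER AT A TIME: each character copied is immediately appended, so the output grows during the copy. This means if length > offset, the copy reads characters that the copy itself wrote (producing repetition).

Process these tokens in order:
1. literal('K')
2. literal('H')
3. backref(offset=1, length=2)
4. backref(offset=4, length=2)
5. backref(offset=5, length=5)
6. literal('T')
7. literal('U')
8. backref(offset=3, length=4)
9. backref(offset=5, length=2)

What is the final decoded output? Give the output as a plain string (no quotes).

Token 1: literal('K'). Output: "K"
Token 2: literal('H'). Output: "KH"
Token 3: backref(off=1, len=2) (overlapping!). Copied 'HH' from pos 1. Output: "KHHH"
Token 4: backref(off=4, len=2). Copied 'KH' from pos 0. Output: "KHHHKH"
Token 5: backref(off=5, len=5). Copied 'HHHKH' from pos 1. Output: "KHHHKHHHHKH"
Token 6: literal('T'). Output: "KHHHKHHHHKHT"
Token 7: literal('U'). Output: "KHHHKHHHHKHTU"
Token 8: backref(off=3, len=4) (overlapping!). Copied 'HTUH' from pos 10. Output: "KHHHKHHHHKHTUHTUH"
Token 9: backref(off=5, len=2). Copied 'UH' from pos 12. Output: "KHHHKHHHHKHTUHTUHUH"

Answer: KHHHKHHHHKHTUHTUHUH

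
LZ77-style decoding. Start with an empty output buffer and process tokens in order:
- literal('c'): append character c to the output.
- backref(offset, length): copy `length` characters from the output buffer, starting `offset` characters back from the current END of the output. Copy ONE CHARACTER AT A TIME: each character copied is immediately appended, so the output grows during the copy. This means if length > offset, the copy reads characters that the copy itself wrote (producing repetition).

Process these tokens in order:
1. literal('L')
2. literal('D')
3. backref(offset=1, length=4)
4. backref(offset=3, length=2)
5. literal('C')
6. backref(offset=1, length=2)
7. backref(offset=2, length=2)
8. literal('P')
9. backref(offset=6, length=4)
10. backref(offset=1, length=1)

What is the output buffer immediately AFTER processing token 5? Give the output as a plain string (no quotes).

Token 1: literal('L'). Output: "L"
Token 2: literal('D'). Output: "LD"
Token 3: backref(off=1, len=4) (overlapping!). Copied 'DDDD' from pos 1. Output: "LDDDDD"
Token 4: backref(off=3, len=2). Copied 'DD' from pos 3. Output: "LDDDDDDD"
Token 5: literal('C'). Output: "LDDDDDDDC"

Answer: LDDDDDDDC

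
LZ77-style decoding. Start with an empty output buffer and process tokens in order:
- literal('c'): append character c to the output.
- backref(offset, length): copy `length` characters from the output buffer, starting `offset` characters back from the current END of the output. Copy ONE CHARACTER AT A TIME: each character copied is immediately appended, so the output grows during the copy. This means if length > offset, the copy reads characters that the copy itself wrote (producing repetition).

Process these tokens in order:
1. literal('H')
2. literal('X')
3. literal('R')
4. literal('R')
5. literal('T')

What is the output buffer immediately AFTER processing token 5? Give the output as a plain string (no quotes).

Token 1: literal('H'). Output: "H"
Token 2: literal('X'). Output: "HX"
Token 3: literal('R'). Output: "HXR"
Token 4: literal('R'). Output: "HXRR"
Token 5: literal('T'). Output: "HXRRT"

Answer: HXRRT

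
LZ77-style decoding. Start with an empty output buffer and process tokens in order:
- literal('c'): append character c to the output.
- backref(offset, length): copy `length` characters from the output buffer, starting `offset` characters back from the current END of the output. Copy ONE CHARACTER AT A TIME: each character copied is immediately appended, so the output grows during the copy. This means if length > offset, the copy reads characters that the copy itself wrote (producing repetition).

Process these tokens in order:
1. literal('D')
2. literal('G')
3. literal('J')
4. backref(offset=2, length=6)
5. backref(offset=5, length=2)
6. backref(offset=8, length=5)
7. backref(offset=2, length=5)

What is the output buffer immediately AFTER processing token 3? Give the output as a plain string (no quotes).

Token 1: literal('D'). Output: "D"
Token 2: literal('G'). Output: "DG"
Token 3: literal('J'). Output: "DGJ"

Answer: DGJ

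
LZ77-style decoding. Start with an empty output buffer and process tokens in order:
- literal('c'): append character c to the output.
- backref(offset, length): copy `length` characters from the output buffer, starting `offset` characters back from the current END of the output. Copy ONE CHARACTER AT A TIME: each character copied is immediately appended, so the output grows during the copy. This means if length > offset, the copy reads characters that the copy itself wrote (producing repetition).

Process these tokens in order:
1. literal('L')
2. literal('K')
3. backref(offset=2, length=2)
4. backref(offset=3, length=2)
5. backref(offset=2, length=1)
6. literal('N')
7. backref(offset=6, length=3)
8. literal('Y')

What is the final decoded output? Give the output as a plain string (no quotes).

Token 1: literal('L'). Output: "L"
Token 2: literal('K'). Output: "LK"
Token 3: backref(off=2, len=2). Copied 'LK' from pos 0. Output: "LKLK"
Token 4: backref(off=3, len=2). Copied 'KL' from pos 1. Output: "LKLKKL"
Token 5: backref(off=2, len=1). Copied 'K' from pos 4. Output: "LKLKKLK"
Token 6: literal('N'). Output: "LKLKKLKN"
Token 7: backref(off=6, len=3). Copied 'LKK' from pos 2. Output: "LKLKKLKNLKK"
Token 8: literal('Y'). Output: "LKLKKLKNLKKY"

Answer: LKLKKLKNLKKY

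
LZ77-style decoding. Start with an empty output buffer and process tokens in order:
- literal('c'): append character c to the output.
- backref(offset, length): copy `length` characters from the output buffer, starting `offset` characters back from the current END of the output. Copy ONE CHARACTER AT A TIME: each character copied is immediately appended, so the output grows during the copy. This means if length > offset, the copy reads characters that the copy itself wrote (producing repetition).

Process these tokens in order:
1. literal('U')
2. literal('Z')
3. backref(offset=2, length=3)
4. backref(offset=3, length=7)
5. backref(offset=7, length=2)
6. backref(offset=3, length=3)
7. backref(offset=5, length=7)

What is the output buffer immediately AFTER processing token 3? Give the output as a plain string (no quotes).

Answer: UZUZU

Derivation:
Token 1: literal('U'). Output: "U"
Token 2: literal('Z'). Output: "UZ"
Token 3: backref(off=2, len=3) (overlapping!). Copied 'UZU' from pos 0. Output: "UZUZU"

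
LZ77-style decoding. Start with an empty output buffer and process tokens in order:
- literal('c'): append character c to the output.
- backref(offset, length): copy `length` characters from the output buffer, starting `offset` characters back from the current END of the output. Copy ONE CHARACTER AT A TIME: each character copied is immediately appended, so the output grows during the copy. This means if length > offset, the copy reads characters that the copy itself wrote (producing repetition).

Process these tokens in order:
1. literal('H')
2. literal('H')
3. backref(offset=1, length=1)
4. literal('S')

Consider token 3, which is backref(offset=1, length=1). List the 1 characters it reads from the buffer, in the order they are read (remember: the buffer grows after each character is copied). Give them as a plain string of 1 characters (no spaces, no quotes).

Answer: H

Derivation:
Token 1: literal('H'). Output: "H"
Token 2: literal('H'). Output: "HH"
Token 3: backref(off=1, len=1). Buffer before: "HH" (len 2)
  byte 1: read out[1]='H', append. Buffer now: "HHH"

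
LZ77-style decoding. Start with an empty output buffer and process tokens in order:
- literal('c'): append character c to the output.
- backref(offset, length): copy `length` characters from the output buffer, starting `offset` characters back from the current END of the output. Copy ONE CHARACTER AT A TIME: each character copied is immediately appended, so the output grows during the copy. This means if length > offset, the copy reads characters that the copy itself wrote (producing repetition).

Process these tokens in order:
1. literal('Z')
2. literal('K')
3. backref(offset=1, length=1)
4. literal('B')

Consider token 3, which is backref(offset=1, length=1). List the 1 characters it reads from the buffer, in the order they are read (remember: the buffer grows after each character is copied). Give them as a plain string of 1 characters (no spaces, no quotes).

Token 1: literal('Z'). Output: "Z"
Token 2: literal('K'). Output: "ZK"
Token 3: backref(off=1, len=1). Buffer before: "ZK" (len 2)
  byte 1: read out[1]='K', append. Buffer now: "ZKK"

Answer: K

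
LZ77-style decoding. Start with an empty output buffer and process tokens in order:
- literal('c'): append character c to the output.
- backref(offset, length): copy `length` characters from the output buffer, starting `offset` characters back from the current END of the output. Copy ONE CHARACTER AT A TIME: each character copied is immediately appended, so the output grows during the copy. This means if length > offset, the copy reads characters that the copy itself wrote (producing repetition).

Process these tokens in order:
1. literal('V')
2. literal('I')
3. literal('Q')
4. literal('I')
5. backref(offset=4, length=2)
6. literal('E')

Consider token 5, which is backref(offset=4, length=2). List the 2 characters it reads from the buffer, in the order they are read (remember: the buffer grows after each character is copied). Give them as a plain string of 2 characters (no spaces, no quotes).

Token 1: literal('V'). Output: "V"
Token 2: literal('I'). Output: "VI"
Token 3: literal('Q'). Output: "VIQ"
Token 4: literal('I'). Output: "VIQI"
Token 5: backref(off=4, len=2). Buffer before: "VIQI" (len 4)
  byte 1: read out[0]='V', append. Buffer now: "VIQIV"
  byte 2: read out[1]='I', append. Buffer now: "VIQIVI"

Answer: VI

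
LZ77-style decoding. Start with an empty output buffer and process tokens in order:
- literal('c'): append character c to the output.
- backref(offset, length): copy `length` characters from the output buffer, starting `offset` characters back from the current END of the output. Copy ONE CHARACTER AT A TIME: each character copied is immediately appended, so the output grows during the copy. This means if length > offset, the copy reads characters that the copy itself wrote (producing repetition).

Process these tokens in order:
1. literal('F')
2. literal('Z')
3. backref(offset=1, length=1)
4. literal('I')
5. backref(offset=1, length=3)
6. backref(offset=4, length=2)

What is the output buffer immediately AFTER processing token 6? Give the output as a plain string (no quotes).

Token 1: literal('F'). Output: "F"
Token 2: literal('Z'). Output: "FZ"
Token 3: backref(off=1, len=1). Copied 'Z' from pos 1. Output: "FZZ"
Token 4: literal('I'). Output: "FZZI"
Token 5: backref(off=1, len=3) (overlapping!). Copied 'III' from pos 3. Output: "FZZIIII"
Token 6: backref(off=4, len=2). Copied 'II' from pos 3. Output: "FZZIIIIII"

Answer: FZZIIIIII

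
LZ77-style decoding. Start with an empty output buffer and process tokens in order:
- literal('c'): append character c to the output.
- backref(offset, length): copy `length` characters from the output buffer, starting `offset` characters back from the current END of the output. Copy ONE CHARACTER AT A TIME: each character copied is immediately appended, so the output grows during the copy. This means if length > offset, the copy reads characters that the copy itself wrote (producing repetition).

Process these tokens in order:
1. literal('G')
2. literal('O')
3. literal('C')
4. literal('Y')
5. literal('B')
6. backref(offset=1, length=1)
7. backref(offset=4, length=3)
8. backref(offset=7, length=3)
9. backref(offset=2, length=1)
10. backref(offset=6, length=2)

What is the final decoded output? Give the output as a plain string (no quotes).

Answer: GOCYBBCYBCYBYYB

Derivation:
Token 1: literal('G'). Output: "G"
Token 2: literal('O'). Output: "GO"
Token 3: literal('C'). Output: "GOC"
Token 4: literal('Y'). Output: "GOCY"
Token 5: literal('B'). Output: "GOCYB"
Token 6: backref(off=1, len=1). Copied 'B' from pos 4. Output: "GOCYBB"
Token 7: backref(off=4, len=3). Copied 'CYB' from pos 2. Output: "GOCYBBCYB"
Token 8: backref(off=7, len=3). Copied 'CYB' from pos 2. Output: "GOCYBBCYBCYB"
Token 9: backref(off=2, len=1). Copied 'Y' from pos 10. Output: "GOCYBBCYBCYBY"
Token 10: backref(off=6, len=2). Copied 'YB' from pos 7. Output: "GOCYBBCYBCYBYYB"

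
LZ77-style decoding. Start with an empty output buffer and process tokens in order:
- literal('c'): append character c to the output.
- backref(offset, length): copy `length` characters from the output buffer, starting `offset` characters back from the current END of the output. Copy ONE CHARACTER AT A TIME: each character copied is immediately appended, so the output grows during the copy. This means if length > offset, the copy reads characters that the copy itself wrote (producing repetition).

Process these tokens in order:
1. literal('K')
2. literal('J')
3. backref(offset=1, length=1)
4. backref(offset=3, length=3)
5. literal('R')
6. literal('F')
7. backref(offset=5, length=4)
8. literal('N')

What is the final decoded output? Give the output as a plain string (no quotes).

Token 1: literal('K'). Output: "K"
Token 2: literal('J'). Output: "KJ"
Token 3: backref(off=1, len=1). Copied 'J' from pos 1. Output: "KJJ"
Token 4: backref(off=3, len=3). Copied 'KJJ' from pos 0. Output: "KJJKJJ"
Token 5: literal('R'). Output: "KJJKJJR"
Token 6: literal('F'). Output: "KJJKJJRF"
Token 7: backref(off=5, len=4). Copied 'KJJR' from pos 3. Output: "KJJKJJRFKJJR"
Token 8: literal('N'). Output: "KJJKJJRFKJJRN"

Answer: KJJKJJRFKJJRN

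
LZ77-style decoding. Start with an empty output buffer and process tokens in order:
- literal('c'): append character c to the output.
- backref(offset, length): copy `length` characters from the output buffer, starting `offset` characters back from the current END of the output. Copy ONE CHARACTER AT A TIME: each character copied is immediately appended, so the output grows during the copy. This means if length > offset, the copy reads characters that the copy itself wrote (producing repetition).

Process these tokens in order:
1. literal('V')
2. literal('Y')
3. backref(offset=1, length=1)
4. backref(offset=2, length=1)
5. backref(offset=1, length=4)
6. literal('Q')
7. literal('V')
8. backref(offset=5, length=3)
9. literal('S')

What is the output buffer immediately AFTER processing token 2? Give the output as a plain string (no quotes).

Answer: VY

Derivation:
Token 1: literal('V'). Output: "V"
Token 2: literal('Y'). Output: "VY"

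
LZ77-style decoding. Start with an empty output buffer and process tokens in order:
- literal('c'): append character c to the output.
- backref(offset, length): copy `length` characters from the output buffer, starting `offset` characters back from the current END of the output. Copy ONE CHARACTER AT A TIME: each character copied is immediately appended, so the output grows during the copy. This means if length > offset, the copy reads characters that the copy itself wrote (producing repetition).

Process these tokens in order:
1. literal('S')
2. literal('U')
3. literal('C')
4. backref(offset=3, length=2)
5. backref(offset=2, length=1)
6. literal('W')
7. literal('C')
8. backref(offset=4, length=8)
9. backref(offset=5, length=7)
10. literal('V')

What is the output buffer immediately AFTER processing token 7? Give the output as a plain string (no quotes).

Token 1: literal('S'). Output: "S"
Token 2: literal('U'). Output: "SU"
Token 3: literal('C'). Output: "SUC"
Token 4: backref(off=3, len=2). Copied 'SU' from pos 0. Output: "SUCSU"
Token 5: backref(off=2, len=1). Copied 'S' from pos 3. Output: "SUCSUS"
Token 6: literal('W'). Output: "SUCSUSW"
Token 7: literal('C'). Output: "SUCSUSWC"

Answer: SUCSUSWC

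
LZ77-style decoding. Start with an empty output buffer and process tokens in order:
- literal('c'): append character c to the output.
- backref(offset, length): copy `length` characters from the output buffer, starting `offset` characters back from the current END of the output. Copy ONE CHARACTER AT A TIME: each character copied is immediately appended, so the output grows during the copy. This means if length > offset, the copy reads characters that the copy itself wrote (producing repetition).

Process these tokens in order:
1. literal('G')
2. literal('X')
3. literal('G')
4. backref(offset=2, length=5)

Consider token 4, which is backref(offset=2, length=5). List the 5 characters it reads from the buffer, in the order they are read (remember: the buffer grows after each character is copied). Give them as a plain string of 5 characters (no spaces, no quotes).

Token 1: literal('G'). Output: "G"
Token 2: literal('X'). Output: "GX"
Token 3: literal('G'). Output: "GXG"
Token 4: backref(off=2, len=5). Buffer before: "GXG" (len 3)
  byte 1: read out[1]='X', append. Buffer now: "GXGX"
  byte 2: read out[2]='G', append. Buffer now: "GXGXG"
  byte 3: read out[3]='X', append. Buffer now: "GXGXGX"
  byte 4: read out[4]='G', append. Buffer now: "GXGXGXG"
  byte 5: read out[5]='X', append. Buffer now: "GXGXGXGX"

Answer: XGXGX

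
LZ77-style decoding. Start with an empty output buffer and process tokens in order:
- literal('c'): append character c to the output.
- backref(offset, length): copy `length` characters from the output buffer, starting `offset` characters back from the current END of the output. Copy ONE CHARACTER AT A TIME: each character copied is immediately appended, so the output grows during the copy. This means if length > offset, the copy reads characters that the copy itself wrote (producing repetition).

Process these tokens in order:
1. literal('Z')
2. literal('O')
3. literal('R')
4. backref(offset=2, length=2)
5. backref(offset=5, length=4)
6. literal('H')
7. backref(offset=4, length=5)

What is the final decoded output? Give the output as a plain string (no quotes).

Answer: ZORORZOROHOROHO

Derivation:
Token 1: literal('Z'). Output: "Z"
Token 2: literal('O'). Output: "ZO"
Token 3: literal('R'). Output: "ZOR"
Token 4: backref(off=2, len=2). Copied 'OR' from pos 1. Output: "ZOROR"
Token 5: backref(off=5, len=4). Copied 'ZORO' from pos 0. Output: "ZORORZORO"
Token 6: literal('H'). Output: "ZORORZOROH"
Token 7: backref(off=4, len=5) (overlapping!). Copied 'OROHO' from pos 6. Output: "ZORORZOROHOROHO"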